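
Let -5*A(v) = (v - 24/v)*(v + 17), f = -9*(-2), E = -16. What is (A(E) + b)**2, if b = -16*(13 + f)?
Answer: 24314761/100 ≈ 2.4315e+5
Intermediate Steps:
f = 18
A(v) = -(17 + v)*(v - 24/v)/5 (A(v) = -(v - 24/v)*(v + 17)/5 = -(v - 24/v)*(17 + v)/5 = -(17 + v)*(v - 24/v)/5)
b = -496 (b = -16*(13 + 18) = -16*31 = -496)
(A(E) + b)**2 = ((1/5)*(408 - 1*(-16)*(-24 + (-16)**2 + 17*(-16)))/(-16) - 496)**2 = ((1/5)*(-1/16)*(408 - 1*(-16)*(-24 + 256 - 272)) - 496)**2 = ((1/5)*(-1/16)*(408 - 1*(-16)*(-40)) - 496)**2 = ((1/5)*(-1/16)*(408 - 640) - 496)**2 = ((1/5)*(-1/16)*(-232) - 496)**2 = (29/10 - 496)**2 = (-4931/10)**2 = 24314761/100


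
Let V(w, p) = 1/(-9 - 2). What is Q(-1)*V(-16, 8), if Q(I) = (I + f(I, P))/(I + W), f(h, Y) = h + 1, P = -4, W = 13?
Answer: 1/132 ≈ 0.0075758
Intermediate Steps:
V(w, p) = -1/11 (V(w, p) = 1/(-11) = -1/11)
f(h, Y) = 1 + h
Q(I) = (1 + 2*I)/(13 + I) (Q(I) = (I + (1 + I))/(I + 13) = (1 + 2*I)/(13 + I))
Q(-1)*V(-16, 8) = ((1 + 2*(-1))/(13 - 1))*(-1/11) = ((1 - 2)/12)*(-1/11) = ((1/12)*(-1))*(-1/11) = -1/12*(-1/11) = 1/132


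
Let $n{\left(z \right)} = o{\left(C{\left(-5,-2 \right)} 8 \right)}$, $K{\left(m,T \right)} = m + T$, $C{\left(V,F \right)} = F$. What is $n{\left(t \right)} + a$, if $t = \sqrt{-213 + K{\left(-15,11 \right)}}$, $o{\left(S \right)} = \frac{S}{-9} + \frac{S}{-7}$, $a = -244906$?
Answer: $- \frac{15428822}{63} \approx -2.449 \cdot 10^{5}$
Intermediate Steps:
$o{\left(S \right)} = - \frac{16 S}{63}$ ($o{\left(S \right)} = S \left(- \frac{1}{9}\right) + S \left(- \frac{1}{7}\right) = - \frac{S}{9} - \frac{S}{7} = - \frac{16 S}{63}$)
$K{\left(m,T \right)} = T + m$
$t = i \sqrt{217}$ ($t = \sqrt{-213 + \left(11 - 15\right)} = \sqrt{-213 - 4} = \sqrt{-217} = i \sqrt{217} \approx 14.731 i$)
$n{\left(z \right)} = \frac{256}{63}$ ($n{\left(z \right)} = - \frac{16 \left(\left(-2\right) 8\right)}{63} = \left(- \frac{16}{63}\right) \left(-16\right) = \frac{256}{63}$)
$n{\left(t \right)} + a = \frac{256}{63} - 244906 = - \frac{15428822}{63}$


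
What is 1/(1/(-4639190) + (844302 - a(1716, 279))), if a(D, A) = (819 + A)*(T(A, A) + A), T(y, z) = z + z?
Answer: -4639190/346658833561 ≈ -1.3383e-5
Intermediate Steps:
T(y, z) = 2*z
a(D, A) = 3*A*(819 + A) (a(D, A) = (819 + A)*(2*A + A) = (819 + A)*(3*A) = 3*A*(819 + A))
1/(1/(-4639190) + (844302 - a(1716, 279))) = 1/(1/(-4639190) + (844302 - 3*279*(819 + 279))) = 1/(-1/4639190 + (844302 - 3*279*1098)) = 1/(-1/4639190 + (844302 - 1*919026)) = 1/(-1/4639190 + (844302 - 919026)) = 1/(-1/4639190 - 74724) = 1/(-346658833561/4639190) = -4639190/346658833561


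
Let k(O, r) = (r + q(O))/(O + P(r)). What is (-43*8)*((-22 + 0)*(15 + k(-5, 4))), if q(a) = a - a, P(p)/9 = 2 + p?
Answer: 5592752/49 ≈ 1.1414e+5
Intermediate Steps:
P(p) = 18 + 9*p (P(p) = 9*(2 + p) = 18 + 9*p)
q(a) = 0
k(O, r) = r/(18 + O + 9*r) (k(O, r) = (r + 0)/(O + (18 + 9*r)) = r/(18 + O + 9*r))
(-43*8)*((-22 + 0)*(15 + k(-5, 4))) = (-43*8)*((-22 + 0)*(15 + 4/(18 - 5 + 9*4))) = -(-7568)*(15 + 4/(18 - 5 + 36)) = -(-7568)*(15 + 4/49) = -(-7568)*739/49 = -344*(-16258/49) = 5592752/49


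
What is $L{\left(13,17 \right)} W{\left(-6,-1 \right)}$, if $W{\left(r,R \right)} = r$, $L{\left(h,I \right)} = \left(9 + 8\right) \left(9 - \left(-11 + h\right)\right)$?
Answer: $-714$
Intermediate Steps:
$L{\left(h,I \right)} = 340 - 17 h$ ($L{\left(h,I \right)} = 17 \left(20 - h\right) = 340 - 17 h$)
$L{\left(13,17 \right)} W{\left(-6,-1 \right)} = \left(340 - 221\right) \left(-6\right) = 119 \left(-6\right) = -714$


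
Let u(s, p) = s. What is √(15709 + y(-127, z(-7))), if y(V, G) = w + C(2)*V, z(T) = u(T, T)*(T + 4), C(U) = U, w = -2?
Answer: 3*√1717 ≈ 124.31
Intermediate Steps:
z(T) = T*(4 + T) (z(T) = T*(T + 4) = T*(4 + T))
y(V, G) = -2 + 2*V
√(15709 + y(-127, z(-7))) = √(15709 + (-2 + 2*(-127))) = √(15709 + (-2 - 254)) = √(15709 - 256) = √15453 = 3*√1717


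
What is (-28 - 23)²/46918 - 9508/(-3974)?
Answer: 228216359/93226066 ≈ 2.4480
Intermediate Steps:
(-28 - 23)²/46918 - 9508/(-3974) = (-51)²*(1/46918) - 9508*(-1/3974) = 2601*(1/46918) + 4754/1987 = 2601/46918 + 4754/1987 = 228216359/93226066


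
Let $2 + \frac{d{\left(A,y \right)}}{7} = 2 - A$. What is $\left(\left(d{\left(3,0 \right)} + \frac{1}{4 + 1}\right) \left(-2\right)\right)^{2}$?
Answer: $\frac{43264}{25} \approx 1730.6$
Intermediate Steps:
$d{\left(A,y \right)} = - 7 A$ ($d{\left(A,y \right)} = -14 + 7 \left(2 - A\right) = -14 - \left(-14 + 7 A\right) = - 7 A$)
$\left(\left(d{\left(3,0 \right)} + \frac{1}{4 + 1}\right) \left(-2\right)\right)^{2} = \left(\left(\left(-7\right) 3 + \frac{1}{4 + 1}\right) \left(-2\right)\right)^{2} = \left(\left(-21 + \frac{1}{5}\right) \left(-2\right)\right)^{2} = \left(\left(- \frac{104}{5}\right) \left(-2\right)\right)^{2} = \left(\frac{208}{5}\right)^{2} = \frac{43264}{25}$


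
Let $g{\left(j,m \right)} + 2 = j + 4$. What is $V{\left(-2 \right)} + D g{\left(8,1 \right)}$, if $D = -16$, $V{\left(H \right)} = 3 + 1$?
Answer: $-156$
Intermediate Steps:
$V{\left(H \right)} = 4$
$g{\left(j,m \right)} = 2 + j$ ($g{\left(j,m \right)} = -2 + \left(j + 4\right) = -2 + \left(4 + j\right) = 2 + j$)
$V{\left(-2 \right)} + D g{\left(8,1 \right)} = 4 - 16 \left(2 + 8\right) = 4 - 160 = -156$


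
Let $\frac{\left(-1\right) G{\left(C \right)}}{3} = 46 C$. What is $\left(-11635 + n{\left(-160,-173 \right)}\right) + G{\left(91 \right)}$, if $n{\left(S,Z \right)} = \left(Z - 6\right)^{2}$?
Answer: $7848$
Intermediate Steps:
$G{\left(C \right)} = - 138 C$ ($G{\left(C \right)} = - 3 \cdot 46 C = - 138 C$)
$n{\left(S,Z \right)} = \left(-6 + Z\right)^{2}$
$\left(-11635 + n{\left(-160,-173 \right)}\right) + G{\left(91 \right)} = \left(-11635 + \left(-6 - 173\right)^{2}\right) - 12558 = \left(-11635 + \left(-179\right)^{2}\right) - 12558 = \left(-11635 + 32041\right) - 12558 = 20406 - 12558 = 7848$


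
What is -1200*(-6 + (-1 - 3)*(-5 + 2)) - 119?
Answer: -7319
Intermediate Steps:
-1200*(-6 + (-1 - 3)*(-5 + 2)) - 119 = -1200*(-6 - 4*(-3)) - 119 = -1200*(-6 + 12) - 119 = -1200*6 - 119 = -300*24 - 119 = -7200 - 119 = -7319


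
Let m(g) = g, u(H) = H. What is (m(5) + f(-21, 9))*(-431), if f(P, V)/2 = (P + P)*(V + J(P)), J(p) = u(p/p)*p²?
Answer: 16289645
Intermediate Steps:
J(p) = p² (J(p) = (p/p)*p² = 1*p² = p²)
f(P, V) = 4*P*(V + P²) (f(P, V) = 2*((P + P)*(V + P²)) = 2*((2*P)*(V + P²)) = 2*(2*P*(V + P²)) = 4*P*(V + P²))
(m(5) + f(-21, 9))*(-431) = (5 + 4*(-21)*(9 + (-21)²))*(-431) = (5 + 4*(-21)*(9 + 441))*(-431) = (5 + 4*(-21)*450)*(-431) = (5 - 37800)*(-431) = -37795*(-431) = 16289645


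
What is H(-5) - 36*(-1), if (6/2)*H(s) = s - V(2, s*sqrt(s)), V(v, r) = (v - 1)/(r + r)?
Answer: 103/3 - I*sqrt(5)/150 ≈ 34.333 - 0.014907*I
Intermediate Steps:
V(v, r) = (-1 + v)/(2*r) (V(v, r) = (-1 + v)/((2*r)) = (-1 + v)*(1/(2*r)) = (-1 + v)/(2*r))
H(s) = -1/(6*s**(3/2)) + s/3 (H(s) = (s - (-1 + 2)/(2*(s*sqrt(s))))/3 = (s - 1/(2*(s**(3/2))))/3 = (s - 1/(2*s**(3/2)))/3 = -1/(6*s**(3/2)) + s/3)
H(-5) - 36*(-1) = (-I*sqrt(5)/150 + (1/3)*(-5)) - 36*(-1) = (-I*sqrt(5)/150 - 5/3) + 36 = (-5/3 - I*sqrt(5)/150) + 36 = 103/3 - I*sqrt(5)/150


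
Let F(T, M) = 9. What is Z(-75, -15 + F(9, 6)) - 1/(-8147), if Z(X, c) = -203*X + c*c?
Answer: 124331368/8147 ≈ 15261.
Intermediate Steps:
Z(X, c) = c² - 203*X (Z(X, c) = -203*X + c² = c² - 203*X)
Z(-75, -15 + F(9, 6)) - 1/(-8147) = ((-15 + 9)² - 203*(-75)) - 1/(-8147) = ((-6)² + 15225) - 1*(-1/8147) = (36 + 15225) + 1/8147 = 15261 + 1/8147 = 124331368/8147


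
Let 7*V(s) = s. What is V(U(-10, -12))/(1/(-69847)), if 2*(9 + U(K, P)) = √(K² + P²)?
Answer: 628623/7 - 69847*√61/7 ≈ 11872.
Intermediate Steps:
U(K, P) = -9 + √(K² + P²)/2
V(s) = s/7
V(U(-10, -12))/(1/(-69847)) = ((-9 + √((-10)² + (-12)²)/2)/7)/(1/(-69847)) = ((-9 + √(100 + 144)/2)/7)/(-1/69847) = ((-9 + √244/2)/7)*(-69847) = ((-9 + (2*√61)/2)/7)*(-69847) = ((-9 + √61)/7)*(-69847) = (-9/7 + √61/7)*(-69847) = 628623/7 - 69847*√61/7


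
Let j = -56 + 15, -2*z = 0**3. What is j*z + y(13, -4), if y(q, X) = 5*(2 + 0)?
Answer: 10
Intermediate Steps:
y(q, X) = 10 (y(q, X) = 5*2 = 10)
z = 0 (z = -1/2*0**3 = -1/2*0 = 0)
j = -41
j*z + y(13, -4) = -41*0 + 10 = 0 + 10 = 10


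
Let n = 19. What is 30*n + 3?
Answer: 573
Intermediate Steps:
30*n + 3 = 30*19 + 3 = 570 + 3 = 573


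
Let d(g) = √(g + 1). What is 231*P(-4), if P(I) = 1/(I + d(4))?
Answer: -84 - 21*√5 ≈ -130.96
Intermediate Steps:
d(g) = √(1 + g)
P(I) = 1/(I + √5) (P(I) = 1/(I + √(1 + 4)) = 1/(I + √5))
231*P(-4) = 231/(-4 + √5)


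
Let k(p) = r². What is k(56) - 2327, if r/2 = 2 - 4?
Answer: -2311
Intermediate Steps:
r = -4 (r = 2*(2 - 4) = 2*(-2) = -4)
k(p) = 16 (k(p) = (-4)² = 16)
k(56) - 2327 = 16 - 2327 = -2311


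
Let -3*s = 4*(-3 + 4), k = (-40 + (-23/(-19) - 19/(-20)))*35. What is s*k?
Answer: 33551/19 ≈ 1765.8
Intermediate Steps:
k = -100653/76 (k = (-40 + (-23*(-1/19) - 19*(-1/20)))*35 = (-40 + (23/19 + 19/20))*35 = (-40 + 821/380)*35 = -14379/380*35 = -100653/76 ≈ -1324.4)
s = -4/3 (s = -4*(-3 + 4)/3 = -4/3 ≈ -1.3333)
s*k = -4/3*(-100653/76) = 33551/19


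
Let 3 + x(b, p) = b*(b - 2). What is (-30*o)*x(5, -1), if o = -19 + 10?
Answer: 3240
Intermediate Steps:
o = -9
x(b, p) = -3 + b*(-2 + b) (x(b, p) = -3 + b*(b - 2) = -3 + b*(-2 + b))
(-30*o)*x(5, -1) = (-30*(-9))*(-3 + 5² - 2*5) = 270*(-3 + 25 - 10) = 270*12 = 3240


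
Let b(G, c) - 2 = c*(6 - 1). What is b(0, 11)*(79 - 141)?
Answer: -3534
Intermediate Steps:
b(G, c) = 2 + 5*c (b(G, c) = 2 + c*(6 - 1) = 2 + c*5 = 2 + 5*c)
b(0, 11)*(79 - 141) = (2 + 5*11)*(79 - 141) = (2 + 55)*(-62) = 57*(-62) = -3534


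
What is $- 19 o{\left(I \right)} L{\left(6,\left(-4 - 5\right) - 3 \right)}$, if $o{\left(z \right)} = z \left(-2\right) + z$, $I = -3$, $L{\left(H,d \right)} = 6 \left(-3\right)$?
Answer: $1026$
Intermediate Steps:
$L{\left(H,d \right)} = -18$
$o{\left(z \right)} = - z$ ($o{\left(z \right)} = - 2 z + z = - z$)
$- 19 o{\left(I \right)} L{\left(6,\left(-4 - 5\right) - 3 \right)} = - 19 \left(\left(-1\right) \left(-3\right)\right) \left(-18\right) = \left(-19\right) 3 \left(-18\right) = \left(-57\right) \left(-18\right) = 1026$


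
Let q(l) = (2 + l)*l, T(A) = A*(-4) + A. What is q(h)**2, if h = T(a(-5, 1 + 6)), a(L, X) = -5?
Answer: 65025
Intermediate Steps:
T(A) = -3*A (T(A) = -4*A + A = -3*A)
h = 15 (h = -3*(-5) = 15)
q(l) = l*(2 + l)
q(h)**2 = (15*(2 + 15))**2 = (15*17)**2 = 255**2 = 65025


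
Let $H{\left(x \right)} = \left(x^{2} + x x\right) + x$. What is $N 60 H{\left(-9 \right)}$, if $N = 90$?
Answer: $826200$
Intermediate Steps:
$H{\left(x \right)} = x + 2 x^{2}$ ($H{\left(x \right)} = \left(x^{2} + x^{2}\right) + x = 2 x^{2} + x = x + 2 x^{2}$)
$N 60 H{\left(-9 \right)} = 90 \cdot 60 \left(- 9 \left(1 + 2 \left(-9\right)\right)\right) = 5400 \left(- 9 \left(1 - 18\right)\right) = 5400 \left(\left(-9\right) \left(-17\right)\right) = 5400 \cdot 153 = 826200$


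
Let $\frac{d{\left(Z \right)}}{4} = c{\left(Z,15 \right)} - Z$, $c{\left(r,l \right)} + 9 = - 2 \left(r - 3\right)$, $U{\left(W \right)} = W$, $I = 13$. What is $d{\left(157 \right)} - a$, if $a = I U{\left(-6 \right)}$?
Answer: $-1818$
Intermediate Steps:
$a = -78$ ($a = 13 \left(-6\right) = -78$)
$c{\left(r,l \right)} = -3 - 2 r$ ($c{\left(r,l \right)} = -9 - 2 \left(r - 3\right) = -9 - 2 \left(-3 + r\right) = -9 - \left(-6 + 2 r\right) = -3 - 2 r$)
$d{\left(Z \right)} = -12 - 12 Z$ ($d{\left(Z \right)} = 4 \left(\left(-3 - 2 Z\right) - Z\right) = 4 \left(-3 - 3 Z\right) = -12 - 12 Z$)
$d{\left(157 \right)} - a = \left(-12 - 1884\right) - -78 = \left(-12 - 1884\right) + 78 = -1896 + 78 = -1818$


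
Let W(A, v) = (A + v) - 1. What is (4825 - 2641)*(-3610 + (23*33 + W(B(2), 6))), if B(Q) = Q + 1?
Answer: -6209112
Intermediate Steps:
B(Q) = 1 + Q
W(A, v) = -1 + A + v
(4825 - 2641)*(-3610 + (23*33 + W(B(2), 6))) = (4825 - 2641)*(-3610 + (23*33 + (-1 + (1 + 2) + 6))) = 2184*(-3610 + (759 + (-1 + 3 + 6))) = 2184*(-3610 + (759 + 8)) = 2184*(-3610 + 767) = 2184*(-2843) = -6209112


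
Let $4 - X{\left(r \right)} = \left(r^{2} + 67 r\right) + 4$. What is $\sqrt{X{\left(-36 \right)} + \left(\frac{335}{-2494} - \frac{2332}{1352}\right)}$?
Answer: $\frac{2 \sqrt{73198083215}}{16211} \approx 33.379$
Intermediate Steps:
$X{\left(r \right)} = - r^{2} - 67 r$ ($X{\left(r \right)} = 4 - \left(\left(r^{2} + 67 r\right) + 4\right) = 4 - \left(4 + r^{2} + 67 r\right) = - r^{2} - 67 r$)
$\sqrt{X{\left(-36 \right)} + \left(\frac{335}{-2494} - \frac{2332}{1352}\right)} = \sqrt{\left(-1\right) \left(-36\right) \left(67 - 36\right) + \left(\frac{335}{-2494} - \frac{2332}{1352}\right)} = \sqrt{\left(-1\right) \left(-36\right) 31 + \left(335 \left(- \frac{1}{2494}\right) - \frac{583}{338}\right)} = \sqrt{1116 - \frac{391808}{210743}} = \sqrt{\frac{234797380}{210743}} = \frac{2 \sqrt{73198083215}}{16211}$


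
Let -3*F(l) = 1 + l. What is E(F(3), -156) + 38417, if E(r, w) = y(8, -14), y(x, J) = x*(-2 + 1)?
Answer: 38409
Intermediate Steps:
y(x, J) = -x (y(x, J) = x*(-1) = -x)
F(l) = -1/3 - l/3 (F(l) = -(1 + l)/3 = -1/3 - l/3)
E(r, w) = -8 (E(r, w) = -1*8 = -8)
E(F(3), -156) + 38417 = -8 + 38417 = 38409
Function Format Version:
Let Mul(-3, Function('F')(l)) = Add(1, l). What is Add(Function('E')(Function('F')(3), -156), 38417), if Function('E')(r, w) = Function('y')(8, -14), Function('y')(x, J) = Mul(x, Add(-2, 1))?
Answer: 38409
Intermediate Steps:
Function('y')(x, J) = Mul(-1, x) (Function('y')(x, J) = Mul(x, -1) = Mul(-1, x))
Function('F')(l) = Add(Rational(-1, 3), Mul(Rational(-1, 3), l)) (Function('F')(l) = Mul(Rational(-1, 3), Add(1, l)) = Add(Rational(-1, 3), Mul(Rational(-1, 3), l)))
Function('E')(r, w) = -8 (Function('E')(r, w) = Mul(-1, 8) = -8)
Add(Function('E')(Function('F')(3), -156), 38417) = Add(-8, 38417) = 38409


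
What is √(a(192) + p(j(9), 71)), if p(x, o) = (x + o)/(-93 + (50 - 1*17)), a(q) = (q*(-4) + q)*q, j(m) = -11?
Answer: 7*I*√2257 ≈ 332.56*I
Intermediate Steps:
a(q) = -3*q² (a(q) = (-4*q + q)*q = (-3*q)*q = -3*q²)
p(x, o) = -o/60 - x/60 (p(x, o) = (o + x)/(-93 + (50 - 17)) = (o + x)/(-93 + 33) = (o + x)/(-60) = (o + x)*(-1/60) = -o/60 - x/60)
√(a(192) + p(j(9), 71)) = √(-3*192² + (-1/60*71 - 1/60*(-11))) = √(-3*36864 + (-71/60 + 11/60)) = √(-110592 - 1) = √(-110593) = 7*I*√2257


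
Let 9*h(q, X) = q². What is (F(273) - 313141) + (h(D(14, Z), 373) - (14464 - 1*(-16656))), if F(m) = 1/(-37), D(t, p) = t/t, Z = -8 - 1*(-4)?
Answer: -114638885/333 ≈ -3.4426e+5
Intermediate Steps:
Z = -4 (Z = -8 + 4 = -4)
D(t, p) = 1
h(q, X) = q²/9
F(m) = -1/37
(F(273) - 313141) + (h(D(14, Z), 373) - (14464 - 1*(-16656))) = (-1/37 - 313141) + ((⅑)*1² - (14464 - 1*(-16656))) = -11586218/37 + ((⅑)*1 - (14464 + 16656)) = -11586218/37 + (⅑ - 1*31120) = -11586218/37 + (⅑ - 31120) = -11586218/37 - 280079/9 = -114638885/333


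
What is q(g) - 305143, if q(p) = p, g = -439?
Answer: -305582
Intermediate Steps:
q(g) - 305143 = -439 - 305143 = -305582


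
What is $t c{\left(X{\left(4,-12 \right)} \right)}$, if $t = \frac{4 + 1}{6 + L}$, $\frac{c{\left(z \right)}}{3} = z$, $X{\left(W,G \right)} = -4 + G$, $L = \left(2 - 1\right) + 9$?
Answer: $-15$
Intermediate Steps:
$L = 10$ ($L = 1 + 9 = 10$)
$c{\left(z \right)} = 3 z$
$t = \frac{5}{16}$ ($t = \frac{4 + 1}{6 + 10} = \frac{5}{16} \approx 0.3125$)
$t c{\left(X{\left(4,-12 \right)} \right)} = \frac{5 \cdot 3 \left(-4 - 12\right)}{16} = \frac{5 \cdot 3 \left(-16\right)}{16} = \frac{5}{16} \left(-48\right) = -15$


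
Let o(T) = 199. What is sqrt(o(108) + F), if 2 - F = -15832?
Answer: sqrt(16033) ≈ 126.62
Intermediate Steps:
F = 15834 (F = 2 - 1*(-15832) = 2 + 15832 = 15834)
sqrt(o(108) + F) = sqrt(199 + 15834) = sqrt(16033)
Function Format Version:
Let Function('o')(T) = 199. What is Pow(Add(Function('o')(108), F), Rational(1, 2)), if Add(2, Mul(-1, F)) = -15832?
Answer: Pow(16033, Rational(1, 2)) ≈ 126.62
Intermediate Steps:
F = 15834 (F = Add(2, Mul(-1, -15832)) = Add(2, 15832) = 15834)
Pow(Add(Function('o')(108), F), Rational(1, 2)) = Pow(Add(199, 15834), Rational(1, 2)) = Pow(16033, Rational(1, 2))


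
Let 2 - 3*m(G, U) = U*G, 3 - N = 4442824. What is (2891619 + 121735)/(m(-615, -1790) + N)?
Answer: -9040062/14429311 ≈ -0.62651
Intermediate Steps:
N = -4442821 (N = 3 - 1*4442824 = 3 - 4442824 = -4442821)
m(G, U) = ⅔ - G*U/3 (m(G, U) = ⅔ - U*G/3 = ⅔ - G*U/3)
(2891619 + 121735)/(m(-615, -1790) + N) = (2891619 + 121735)/((⅔ - ⅓*(-615)*(-1790)) - 4442821) = 3013354/((⅔ - 366950) - 4442821) = 3013354/(-1100848/3 - 4442821) = 3013354/(-14429311/3) = 3013354*(-3/14429311) = -9040062/14429311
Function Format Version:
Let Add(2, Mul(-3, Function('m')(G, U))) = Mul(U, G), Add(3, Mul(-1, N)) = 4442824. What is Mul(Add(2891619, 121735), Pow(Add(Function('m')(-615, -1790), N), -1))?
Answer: Rational(-9040062, 14429311) ≈ -0.62651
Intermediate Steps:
N = -4442821 (N = Add(3, Mul(-1, 4442824)) = Add(3, -4442824) = -4442821)
Function('m')(G, U) = Add(Rational(2, 3), Mul(Rational(-1, 3), G, U)) (Function('m')(G, U) = Add(Rational(2, 3), Mul(Rational(-1, 3), Mul(U, G))) = Add(Rational(2, 3), Mul(Rational(-1, 3), Mul(G, U))) = Add(Rational(2, 3), Mul(Rational(-1, 3), G, U)))
Mul(Add(2891619, 121735), Pow(Add(Function('m')(-615, -1790), N), -1)) = Mul(Add(2891619, 121735), Pow(Add(Add(Rational(2, 3), Mul(Rational(-1, 3), -615, -1790)), -4442821), -1)) = Mul(3013354, Pow(Add(Add(Rational(2, 3), -366950), -4442821), -1)) = Mul(3013354, Pow(Add(Rational(-1100848, 3), -4442821), -1)) = Mul(3013354, Pow(Rational(-14429311, 3), -1)) = Mul(3013354, Rational(-3, 14429311)) = Rational(-9040062, 14429311)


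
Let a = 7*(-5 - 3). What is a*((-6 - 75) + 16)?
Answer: 3640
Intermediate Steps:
a = -56 (a = 7*(-8) = -56)
a*((-6 - 75) + 16) = -56*((-6 - 75) + 16) = -56*(-81 + 16) = -56*(-65) = 3640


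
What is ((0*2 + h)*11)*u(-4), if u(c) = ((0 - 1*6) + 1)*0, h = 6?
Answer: 0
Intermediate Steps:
u(c) = 0 (u(c) = ((0 - 6) + 1)*0 = (-6 + 1)*0 = -5*0 = 0)
((0*2 + h)*11)*u(-4) = ((0*2 + 6)*11)*0 = ((0 + 6)*11)*0 = (6*11)*0 = 66*0 = 0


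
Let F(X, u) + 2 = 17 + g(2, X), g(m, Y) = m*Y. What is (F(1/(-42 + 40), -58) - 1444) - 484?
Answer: -1914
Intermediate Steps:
g(m, Y) = Y*m
F(X, u) = 15 + 2*X (F(X, u) = -2 + (17 + X*2) = -2 + (17 + 2*X) = 15 + 2*X)
(F(1/(-42 + 40), -58) - 1444) - 484 = ((15 + 2/(-42 + 40)) - 1444) - 484 = ((15 + 2/(-2)) - 1444) - 484 = ((15 + 2*(-1/2)) - 1444) - 484 = ((15 - 1) - 1444) - 484 = (14 - 1444) - 484 = -1430 - 484 = -1914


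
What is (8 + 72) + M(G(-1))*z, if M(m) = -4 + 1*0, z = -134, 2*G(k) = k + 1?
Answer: 616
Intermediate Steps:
G(k) = 1/2 + k/2 (G(k) = (k + 1)/2 = (1 + k)/2 = 1/2 + k/2)
M(m) = -4 (M(m) = -4 + 0 = -4)
(8 + 72) + M(G(-1))*z = (8 + 72) - 4*(-134) = 80 + 536 = 616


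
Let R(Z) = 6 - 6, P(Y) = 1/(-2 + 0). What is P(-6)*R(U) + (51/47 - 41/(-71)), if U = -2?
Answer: 5548/3337 ≈ 1.6626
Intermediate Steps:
P(Y) = -1/2 (P(Y) = 1/(-2) = -1/2)
R(Z) = 0
P(-6)*R(U) + (51/47 - 41/(-71)) = -1/2*0 + (51/47 - 41/(-71)) = 0 + (51*(1/47) - 41*(-1/71)) = 0 + (51/47 + 41/71) = 0 + 5548/3337 = 5548/3337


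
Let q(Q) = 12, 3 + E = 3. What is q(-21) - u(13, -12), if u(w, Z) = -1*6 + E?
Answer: 18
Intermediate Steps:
E = 0 (E = -3 + 3 = 0)
u(w, Z) = -6 (u(w, Z) = -1*6 + 0 = -6 + 0 = -6)
q(-21) - u(13, -12) = 12 - 1*(-6) = 12 + 6 = 18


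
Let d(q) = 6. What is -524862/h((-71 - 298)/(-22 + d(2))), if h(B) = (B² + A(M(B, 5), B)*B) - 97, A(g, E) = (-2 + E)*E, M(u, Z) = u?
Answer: -2149834752/47667521 ≈ -45.101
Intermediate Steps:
A(g, E) = E*(-2 + E)
h(B) = -97 + B² + B²*(-2 + B) (h(B) = (B² + (B*(-2 + B))*B) - 97 = (B² + B²*(-2 + B)) - 97 = -97 + B² + B²*(-2 + B))
-524862/h((-71 - 298)/(-22 + d(2))) = -524862/(-97 + ((-71 - 298)/(-22 + 6))³ - ((-71 - 298)/(-22 + 6))²) = -524862/(-97 + (-369/(-16))³ - (-369/(-16))²) = -524862/(-97 + (-369*(-1/16))³ - (-369*(-1/16))²) = -524862/(-97 + (369/16)³ - (369/16)²) = -524862/(-97 + 50243409/4096 - 1*136161/256) = -524862/(-97 + 50243409/4096 - 136161/256) = -524862/47667521/4096 = -524862*4096/47667521 = -2149834752/47667521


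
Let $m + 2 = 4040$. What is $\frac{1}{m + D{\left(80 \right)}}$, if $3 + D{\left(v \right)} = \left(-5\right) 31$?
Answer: $\frac{1}{3880} \approx 0.00025773$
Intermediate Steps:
$D{\left(v \right)} = -158$ ($D{\left(v \right)} = -3 - 155 = -158$)
$m = 4038$ ($m = -2 + 4040 = 4038$)
$\frac{1}{m + D{\left(80 \right)}} = \frac{1}{4038 - 158} = \frac{1}{3880}$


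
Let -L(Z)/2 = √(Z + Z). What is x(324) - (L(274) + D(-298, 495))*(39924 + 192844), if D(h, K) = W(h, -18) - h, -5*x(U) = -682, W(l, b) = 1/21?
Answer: -7284460238/105 + 931072*√137 ≈ -5.8478e+7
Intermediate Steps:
W(l, b) = 1/21
x(U) = 682/5 (x(U) = -⅕*(-682) = 682/5)
L(Z) = -2*√2*√Z (L(Z) = -2*√(Z + Z) = -2*√2*√Z)
D(h, K) = 1/21 - h
x(324) - (L(274) + D(-298, 495))*(39924 + 192844) = 682/5 - (-2*√2*√274 + (1/21 - 1*(-298)))*(39924 + 192844) = 682/5 - (-4*√137 + (1/21 + 298))*232768 = 682/5 - (-4*√137 + 6259/21)*232768 = 682/5 - (6259/21 - 4*√137)*232768 = 682/5 - (1456894912/21 - 931072*√137) = 682/5 + (-1456894912/21 + 931072*√137) = -7284460238/105 + 931072*√137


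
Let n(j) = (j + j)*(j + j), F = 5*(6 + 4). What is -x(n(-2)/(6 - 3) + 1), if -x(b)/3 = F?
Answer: 150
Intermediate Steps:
F = 50 (F = 5*10 = 50)
n(j) = 4*j**2 (n(j) = (2*j)*(2*j) = 4*j**2)
x(b) = -150 (x(b) = -3*50 = -150)
-x(n(-2)/(6 - 3) + 1) = -1*(-150) = 150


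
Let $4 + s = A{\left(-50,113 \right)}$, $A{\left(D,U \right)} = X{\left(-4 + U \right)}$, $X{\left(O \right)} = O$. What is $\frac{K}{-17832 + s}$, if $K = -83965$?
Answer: $\frac{83965}{17727} \approx 4.7366$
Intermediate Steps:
$A{\left(D,U \right)} = -4 + U$
$s = 105$ ($s = -4 + \left(-4 + 113\right) = -4 + 109 = 105$)
$\frac{K}{-17832 + s} = - \frac{83965}{-17832 + 105} = - \frac{83965}{-17727} = \left(-83965\right) \left(- \frac{1}{17727}\right) = \frac{83965}{17727}$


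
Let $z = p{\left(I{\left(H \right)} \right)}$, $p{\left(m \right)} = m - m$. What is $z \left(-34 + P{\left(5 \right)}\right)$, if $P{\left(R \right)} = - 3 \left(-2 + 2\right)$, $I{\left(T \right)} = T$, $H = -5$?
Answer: $0$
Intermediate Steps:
$p{\left(m \right)} = 0$
$z = 0$
$P{\left(R \right)} = 0$ ($P{\left(R \right)} = \left(-3\right) 0 = 0$)
$z \left(-34 + P{\left(5 \right)}\right) = 0 \left(-34 + 0\right) = 0 \left(-34\right) = 0$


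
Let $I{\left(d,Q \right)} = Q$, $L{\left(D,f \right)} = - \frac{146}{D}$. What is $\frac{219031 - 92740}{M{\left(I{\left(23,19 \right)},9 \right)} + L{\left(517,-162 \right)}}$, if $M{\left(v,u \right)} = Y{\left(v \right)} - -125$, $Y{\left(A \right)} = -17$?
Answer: $\frac{65292447}{55690} \approx 1172.4$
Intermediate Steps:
$M{\left(v,u \right)} = 108$ ($M{\left(v,u \right)} = -17 - -125 = -17 + 125 = 108$)
$\frac{219031 - 92740}{M{\left(I{\left(23,19 \right)},9 \right)} + L{\left(517,-162 \right)}} = \frac{219031 - 92740}{108 - \frac{146}{517}} = \frac{126291}{108 - \frac{146}{517}} = \frac{126291}{\frac{55690}{517}} = 126291 \cdot \frac{517}{55690} = \frac{65292447}{55690}$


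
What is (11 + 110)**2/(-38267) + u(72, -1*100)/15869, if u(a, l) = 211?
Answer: -224263692/607259023 ≈ -0.36930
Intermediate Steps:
(11 + 110)**2/(-38267) + u(72, -1*100)/15869 = (11 + 110)**2/(-38267) + 211/15869 = 121**2*(-1/38267) + 211*(1/15869) = 14641*(-1/38267) + 211/15869 = -14641/38267 + 211/15869 = -224263692/607259023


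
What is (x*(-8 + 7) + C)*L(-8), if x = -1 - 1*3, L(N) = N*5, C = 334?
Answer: -13520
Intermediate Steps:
L(N) = 5*N
x = -4 (x = -1 - 3 = -4)
(x*(-8 + 7) + C)*L(-8) = (-4*(-8 + 7) + 334)*(5*(-8)) = (-4*(-1) + 334)*(-40) = (4 + 334)*(-40) = 338*(-40) = -13520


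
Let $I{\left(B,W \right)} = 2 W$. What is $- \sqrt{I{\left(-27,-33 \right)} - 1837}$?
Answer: $- i \sqrt{1903} \approx - 43.623 i$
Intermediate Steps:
$- \sqrt{I{\left(-27,-33 \right)} - 1837} = - \sqrt{2 \left(-33\right) - 1837} = - \sqrt{-66 - 1837} = - \sqrt{-1903} = - i \sqrt{1903}$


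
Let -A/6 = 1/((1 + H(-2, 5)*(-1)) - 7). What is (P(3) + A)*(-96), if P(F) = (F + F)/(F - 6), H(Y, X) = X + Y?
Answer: 128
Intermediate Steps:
P(F) = 2*F/(-6 + F) (P(F) = (2*F)/(-6 + F) = 2*F/(-6 + F))
A = 2/3 (A = -6/((1 + (5 - 2)*(-1)) - 7) = -6/((1 + 3*(-1)) - 7) = -6/((1 - 3) - 7) = -6/(-2 - 7) = -6/(-9) = -6*(-1/9) = 2/3 ≈ 0.66667)
(P(3) + A)*(-96) = (2*3/(-6 + 3) + 2/3)*(-96) = (2*3/(-3) + 2/3)*(-96) = (2*3*(-1/3) + 2/3)*(-96) = (-2 + 2/3)*(-96) = -4/3*(-96) = 128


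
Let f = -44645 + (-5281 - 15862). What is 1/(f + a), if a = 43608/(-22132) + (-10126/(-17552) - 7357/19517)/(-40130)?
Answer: -38031154262033680/2502068511832363973047 ≈ -1.5200e-5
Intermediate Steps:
f = -65788 (f = -44645 - 21143 = -65788)
a = -74935241692233207/38031154262033680 (a = 43608*(-1/22132) + (-10126*(-1/17552) - 7357*1/19517)*(-1/40130) = -10902/5533 + (5063/8776 - 7357/19517)*(-1/40130) = -10902/5533 + (34249539/171281192)*(-1/40130) = -10902/5533 - 34249539/6873514234960 = -74935241692233207/38031154262033680 ≈ -1.9704)
1/(f + a) = 1/(-65788 - 74935241692233207/38031154262033680) = 1/(-2502068511832363973047/38031154262033680) = -38031154262033680/2502068511832363973047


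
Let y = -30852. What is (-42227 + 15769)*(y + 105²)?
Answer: 524582766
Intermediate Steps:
(-42227 + 15769)*(y + 105²) = (-42227 + 15769)*(-30852 + 105²) = -26458*(-30852 + 11025) = -26458*(-19827) = 524582766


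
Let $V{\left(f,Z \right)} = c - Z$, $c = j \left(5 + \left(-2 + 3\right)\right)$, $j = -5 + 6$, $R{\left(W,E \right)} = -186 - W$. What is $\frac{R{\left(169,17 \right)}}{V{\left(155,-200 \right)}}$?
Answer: $- \frac{355}{206} \approx -1.7233$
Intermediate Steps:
$j = 1$
$c = 6$ ($c = 1 \left(5 + \left(-2 + 3\right)\right) = 1 \left(5 + 1\right) = 1 \cdot 6 = 6$)
$V{\left(f,Z \right)} = 6 - Z$
$\frac{R{\left(169,17 \right)}}{V{\left(155,-200 \right)}} = \frac{-186 - 169}{6 - -200} = \frac{-186 - 169}{6 + 200} = - \frac{355}{206}$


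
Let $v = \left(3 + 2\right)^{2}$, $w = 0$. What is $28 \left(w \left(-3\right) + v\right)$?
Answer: $700$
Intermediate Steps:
$v = 25$ ($v = 5^{2} = 25$)
$28 \left(w \left(-3\right) + v\right) = 28 \left(0 \left(-3\right) + 25\right) = 28 \left(0 + 25\right) = 28 \cdot 25 = 700$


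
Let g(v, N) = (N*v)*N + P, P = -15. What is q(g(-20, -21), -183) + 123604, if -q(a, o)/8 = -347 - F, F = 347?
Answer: 129156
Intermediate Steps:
g(v, N) = -15 + v*N**2 (g(v, N) = (N*v)*N - 15 = v*N**2 - 15 = -15 + v*N**2)
q(a, o) = 5552 (q(a, o) = -8*(-347 - 1*347) = -8*(-347 - 347) = -8*(-694) = 5552)
q(g(-20, -21), -183) + 123604 = 5552 + 123604 = 129156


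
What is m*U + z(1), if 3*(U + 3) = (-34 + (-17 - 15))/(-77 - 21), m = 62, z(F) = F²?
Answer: -8383/49 ≈ -171.08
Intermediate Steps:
U = -136/49 (U = -3 + ((-34 + (-17 - 15))/(-77 - 21))/3 = -3 + ((-34 - 32)/(-98))/3 = -3 + (-66*(-1/98))/3 = -3 + (⅓)*(33/49) = -3 + 11/49 = -136/49 ≈ -2.7755)
m*U + z(1) = 62*(-136/49) + 1² = -8432/49 + 1 = -8383/49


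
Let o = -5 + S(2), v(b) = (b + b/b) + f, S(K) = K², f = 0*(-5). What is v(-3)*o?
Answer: 2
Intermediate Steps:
f = 0
v(b) = 1 + b (v(b) = (b + b/b) + 0 = (b + 1) + 0 = (1 + b) + 0 = 1 + b)
o = -1 (o = -5 + 2² = -5 + 4 = -1)
v(-3)*o = (1 - 3)*(-1) = -2*(-1) = 2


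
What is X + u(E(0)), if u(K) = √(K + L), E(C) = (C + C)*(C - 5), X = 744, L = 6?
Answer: 744 + √6 ≈ 746.45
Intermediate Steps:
E(C) = 2*C*(-5 + C) (E(C) = (2*C)*(-5 + C) = 2*C*(-5 + C))
u(K) = √(6 + K) (u(K) = √(K + 6) = √(6 + K))
X + u(E(0)) = 744 + √(6 + 2*0*(-5 + 0)) = 744 + √(6 + 2*0*(-5)) = 744 + √(6 + 0) = 744 + √6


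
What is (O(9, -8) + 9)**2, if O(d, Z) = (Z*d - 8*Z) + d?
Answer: 100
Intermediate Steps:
O(d, Z) = d - 8*Z + Z*d (O(d, Z) = (-8*Z + Z*d) + d = d - 8*Z + Z*d)
(O(9, -8) + 9)**2 = ((9 - 8*(-8) - 8*9) + 9)**2 = ((9 + 64 - 72) + 9)**2 = (1 + 9)**2 = 10**2 = 100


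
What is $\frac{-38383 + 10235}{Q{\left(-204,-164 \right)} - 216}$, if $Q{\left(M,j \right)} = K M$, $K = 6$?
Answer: $\frac{7037}{360} \approx 19.547$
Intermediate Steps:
$Q{\left(M,j \right)} = 6 M$
$\frac{-38383 + 10235}{Q{\left(-204,-164 \right)} - 216} = \frac{-38383 + 10235}{6 \left(-204\right) - 216} = - \frac{28148}{-1224 - 216} = - \frac{28148}{-1440} = \left(-28148\right) \left(- \frac{1}{1440}\right) = \frac{7037}{360}$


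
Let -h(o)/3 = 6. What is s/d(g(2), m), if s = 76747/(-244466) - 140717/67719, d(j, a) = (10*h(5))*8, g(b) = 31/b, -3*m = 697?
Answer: 7919550443/4767837999552 ≈ 0.0016610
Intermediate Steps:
m = -697/3 (m = -1/3*697 = -697/3 ≈ -232.33)
h(o) = -18 (h(o) = -3*6 = -18)
d(j, a) = -1440 (d(j, a) = (10*(-18))*8 = -180*8 = -1440)
s = -39597752215/16554993054 (s = 76747*(-1/244466) - 140717*1/67719 = -76747/244466 - 140717/67719 = -39597752215/16554993054 ≈ -2.3919)
s/d(g(2), m) = -39597752215/16554993054/(-1440) = -39597752215/16554993054*(-1/1440) = 7919550443/4767837999552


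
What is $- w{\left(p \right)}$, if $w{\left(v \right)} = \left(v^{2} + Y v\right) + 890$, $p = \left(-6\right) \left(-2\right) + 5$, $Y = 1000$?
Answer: $-18179$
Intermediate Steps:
$p = 17$ ($p = 12 + 5 = 17$)
$w{\left(v \right)} = 890 + v^{2} + 1000 v$ ($w{\left(v \right)} = \left(v^{2} + 1000 v\right) + 890 = 890 + v^{2} + 1000 v$)
$- w{\left(p \right)} = - (890 + 17^{2} + 1000 \cdot 17) = - (890 + 289 + 17000) = \left(-1\right) 18179 = -18179$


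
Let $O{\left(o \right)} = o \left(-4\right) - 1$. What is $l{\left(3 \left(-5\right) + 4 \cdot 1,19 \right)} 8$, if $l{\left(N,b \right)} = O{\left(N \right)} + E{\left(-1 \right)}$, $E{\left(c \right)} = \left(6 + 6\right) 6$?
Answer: $920$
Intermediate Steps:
$O{\left(o \right)} = -1 - 4 o$ ($O{\left(o \right)} = - 4 o - 1 = -1 - 4 o$)
$E{\left(c \right)} = 72$ ($E{\left(c \right)} = 12 \cdot 6 = 72$)
$l{\left(N,b \right)} = 71 - 4 N$ ($l{\left(N,b \right)} = \left(-1 - 4 N\right) + 72 = 71 - 4 N$)
$l{\left(3 \left(-5\right) + 4 \cdot 1,19 \right)} 8 = \left(71 - 4 \left(3 \left(-5\right) + 4 \cdot 1\right)\right) 8 = \left(71 - 4 \left(-15 + 4\right)\right) 8 = \left(71 - -44\right) 8 = \left(71 + 44\right) 8 = 115 \cdot 8 = 920$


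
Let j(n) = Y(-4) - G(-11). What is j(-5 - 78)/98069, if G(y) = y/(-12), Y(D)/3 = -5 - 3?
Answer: -299/1176828 ≈ -0.00025407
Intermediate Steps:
Y(D) = -24 (Y(D) = 3*(-5 - 3) = 3*(-8) = -24)
G(y) = -y/12 (G(y) = y*(-1/12) = -y/12)
j(n) = -299/12 (j(n) = -24 - (-1)*(-11)/12 = -24 - 1*11/12 = -24 - 11/12 = -299/12)
j(-5 - 78)/98069 = -299/12/98069 = -299/12*1/98069 = -299/1176828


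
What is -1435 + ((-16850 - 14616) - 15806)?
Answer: -48707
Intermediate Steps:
-1435 + ((-16850 - 14616) - 15806) = -1435 + (-31466 - 15806) = -1435 - 47272 = -48707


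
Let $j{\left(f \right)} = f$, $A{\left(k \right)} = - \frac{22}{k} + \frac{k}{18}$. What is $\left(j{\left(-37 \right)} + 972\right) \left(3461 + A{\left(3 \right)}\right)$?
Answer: $\frac{19376005}{6} \approx 3.2293 \cdot 10^{6}$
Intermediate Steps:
$A{\left(k \right)} = - \frac{22}{k} + \frac{k}{18}$ ($A{\left(k \right)} = - \frac{22}{k} + k \frac{1}{18} = - \frac{22}{k} + \frac{k}{18}$)
$\left(j{\left(-37 \right)} + 972\right) \left(3461 + A{\left(3 \right)}\right) = \left(-37 + 972\right) \left(3461 + \left(- \frac{22}{3} + \frac{1}{18} \cdot 3\right)\right) = 935 \left(3461 + \left(\left(-22\right) \frac{1}{3} + \frac{1}{6}\right)\right) = 935 \left(3461 + \left(- \frac{22}{3} + \frac{1}{6}\right)\right) = 935 \left(3461 - \frac{43}{6}\right) = 935 \cdot \frac{20723}{6} = \frac{19376005}{6}$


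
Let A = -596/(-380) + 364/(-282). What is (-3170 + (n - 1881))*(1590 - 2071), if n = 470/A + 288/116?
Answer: 174080529623/107851 ≈ 1.6141e+6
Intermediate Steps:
A = 3719/13395 (A = -596*(-1/380) + 364*(-1/282) = 149/95 - 182/141 = 3719/13395 ≈ 0.27764)
n = 182841618/107851 (n = 470/(3719/13395) + 288/116 = 470*(13395/3719) + 288*(1/116) = 6295650/3719 + 72/29 = 182841618/107851 ≈ 1695.3)
(-3170 + (n - 1881))*(1590 - 2071) = (-3170 + (182841618/107851 - 1881))*(1590 - 2071) = (-3170 - 20026113/107851)*(-481) = -361913783/107851*(-481) = 174080529623/107851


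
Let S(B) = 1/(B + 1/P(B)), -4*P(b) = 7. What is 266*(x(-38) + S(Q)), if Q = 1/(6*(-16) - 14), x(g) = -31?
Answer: -3890782/447 ≈ -8704.2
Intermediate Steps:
P(b) = -7/4 (P(b) = -¼*7 = -7/4)
Q = -1/110 (Q = 1/(-96 - 14) = 1/(-110) = -1/110 ≈ -0.0090909)
S(B) = 1/(-4/7 + B) (S(B) = 1/(B + 1/(-7/4)) = 1/(B - 4/7) = 1/(-4/7 + B))
266*(x(-38) + S(Q)) = 266*(-31 + 7/(-4 + 7*(-1/110))) = 266*(-31 + 7/(-4 - 7/110)) = 266*(-31 + 7/(-447/110)) = 266*(-31 + 7*(-110/447)) = 266*(-31 - 770/447) = 266*(-14627/447) = -3890782/447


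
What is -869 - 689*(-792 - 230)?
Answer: 703289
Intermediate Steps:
-869 - 689*(-792 - 230) = -869 - 689*(-1022) = -869 + 704158 = 703289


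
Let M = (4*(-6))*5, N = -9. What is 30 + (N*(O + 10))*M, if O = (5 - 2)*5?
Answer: 27030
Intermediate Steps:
M = -120 (M = -24*5 = -120)
O = 15 (O = 3*5 = 15)
30 + (N*(O + 10))*M = 30 - 9*(15 + 10)*(-120) = 30 - 9*25*(-120) = 30 - 225*(-120) = 30 + 27000 = 27030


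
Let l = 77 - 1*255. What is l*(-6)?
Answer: 1068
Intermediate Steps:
l = -178 (l = 77 - 255 = -178)
l*(-6) = -178*(-6) = 1068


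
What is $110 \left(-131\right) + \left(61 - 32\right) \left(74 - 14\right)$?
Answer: $-12670$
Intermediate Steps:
$110 \left(-131\right) + \left(61 - 32\right) \left(74 - 14\right) = -14410 + 29 \cdot 60 = -14410 + 1740 = -12670$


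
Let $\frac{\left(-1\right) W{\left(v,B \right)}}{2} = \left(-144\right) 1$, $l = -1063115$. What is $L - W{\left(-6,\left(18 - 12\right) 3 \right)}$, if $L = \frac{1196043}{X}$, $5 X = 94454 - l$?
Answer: $- \frac{327399657}{1157569} \approx -282.83$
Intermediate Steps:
$W{\left(v,B \right)} = 288$ ($W{\left(v,B \right)} = - 2 \left(\left(-144\right) 1\right) = \left(-2\right) \left(-144\right) = 288$)
$X = \frac{1157569}{5}$ ($X = \frac{94454 - -1063115}{5} = \frac{94454 + 1063115}{5} = \frac{1}{5} \cdot 1157569 = \frac{1157569}{5} \approx 2.3151 \cdot 10^{5}$)
$L = \frac{5980215}{1157569}$ ($L = \frac{1196043}{\frac{1157569}{5}} = 1196043 \cdot \frac{5}{1157569} = \frac{5980215}{1157569} \approx 5.1662$)
$L - W{\left(-6,\left(18 - 12\right) 3 \right)} = \frac{5980215}{1157569} - 288 = - \frac{327399657}{1157569}$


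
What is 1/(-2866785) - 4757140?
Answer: -13637697594901/2866785 ≈ -4.7571e+6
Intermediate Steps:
1/(-2866785) - 4757140 = -1/2866785 - 4757140 = -13637697594901/2866785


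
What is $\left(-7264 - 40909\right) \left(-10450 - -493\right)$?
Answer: $479658561$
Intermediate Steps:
$\left(-7264 - 40909\right) \left(-10450 - -493\right) = - 48173 \left(-10450 + \left(-67 + 560\right)\right) = - 48173 \left(-10450 + 493\right) = \left(-48173\right) \left(-9957\right) = 479658561$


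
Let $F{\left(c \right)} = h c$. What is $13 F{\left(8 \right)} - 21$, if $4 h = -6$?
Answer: $-177$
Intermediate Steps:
$h = - \frac{3}{2}$ ($h = \frac{1}{4} \left(-6\right) = - \frac{3}{2} \approx -1.5$)
$F{\left(c \right)} = - \frac{3 c}{2}$
$13 F{\left(8 \right)} - 21 = 13 \left(\left(- \frac{3}{2}\right) 8\right) - 21 = 13 \left(-12\right) - 21 = -156 - 21 = -177$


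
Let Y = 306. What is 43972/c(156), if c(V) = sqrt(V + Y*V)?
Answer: 21986*sqrt(11973)/11973 ≈ 200.93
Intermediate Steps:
c(V) = sqrt(307)*sqrt(V) (c(V) = sqrt(V + 306*V) = sqrt(307*V) = sqrt(307)*sqrt(V))
43972/c(156) = 43972/((sqrt(307)*sqrt(156))) = 43972/((sqrt(307)*(2*sqrt(39)))) = 43972/((2*sqrt(11973))) = 43972*(sqrt(11973)/23946) = 21986*sqrt(11973)/11973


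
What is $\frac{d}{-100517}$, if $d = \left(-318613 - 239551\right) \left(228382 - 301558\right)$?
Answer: $- \frac{40844208864}{100517} \approx -4.0634 \cdot 10^{5}$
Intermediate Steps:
$d = 40844208864$ ($d = \left(-558164\right) \left(-73176\right) = 40844208864$)
$\frac{d}{-100517} = \frac{40844208864}{-100517} = 40844208864 \left(- \frac{1}{100517}\right) = - \frac{40844208864}{100517}$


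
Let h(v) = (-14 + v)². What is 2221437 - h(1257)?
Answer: 676388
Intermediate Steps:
2221437 - h(1257) = 2221437 - (-14 + 1257)² = 2221437 - 1*1243² = 2221437 - 1*1545049 = 2221437 - 1545049 = 676388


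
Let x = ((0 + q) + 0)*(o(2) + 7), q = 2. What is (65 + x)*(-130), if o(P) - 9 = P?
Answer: -13130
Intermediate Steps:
o(P) = 9 + P
x = 36 (x = ((0 + 2) + 0)*((9 + 2) + 7) = (2 + 0)*(11 + 7) = 2*18 = 36)
(65 + x)*(-130) = (65 + 36)*(-130) = 101*(-130) = -13130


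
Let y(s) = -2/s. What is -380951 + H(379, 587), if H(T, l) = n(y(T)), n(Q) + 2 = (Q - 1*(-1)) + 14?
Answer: -144375504/379 ≈ -3.8094e+5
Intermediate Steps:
n(Q) = 13 + Q (n(Q) = -2 + ((Q - 1*(-1)) + 14) = -2 + ((Q + 1) + 14) = -2 + ((1 + Q) + 14) = -2 + (15 + Q) = 13 + Q)
H(T, l) = 13 - 2/T
-380951 + H(379, 587) = -380951 + (13 - 2/379) = -380951 + 4925/379 = -144375504/379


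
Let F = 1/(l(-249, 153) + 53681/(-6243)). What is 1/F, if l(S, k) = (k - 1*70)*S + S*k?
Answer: -366917333/6243 ≈ -58773.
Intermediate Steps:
l(S, k) = S*k + S*(-70 + k) (l(S, k) = (k - 70)*S + S*k = (-70 + k)*S + S*k = S*(-70 + k) + S*k = S*k + S*(-70 + k))
F = -6243/366917333 (F = 1/(2*(-249)*(-35 + 153) + 53681/(-6243)) = 1/(2*(-249)*118 + 53681*(-1/6243)) = 1/(-58764 - 53681/6243) = 1/(-366917333/6243) = -6243/366917333 ≈ -1.7015e-5)
1/F = 1/(-6243/366917333) = -366917333/6243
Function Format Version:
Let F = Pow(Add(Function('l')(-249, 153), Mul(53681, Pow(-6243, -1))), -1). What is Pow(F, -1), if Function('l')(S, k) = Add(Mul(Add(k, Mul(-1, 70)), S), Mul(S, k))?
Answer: Rational(-366917333, 6243) ≈ -58773.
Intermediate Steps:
Function('l')(S, k) = Add(Mul(S, k), Mul(S, Add(-70, k))) (Function('l')(S, k) = Add(Mul(Add(k, -70), S), Mul(S, k)) = Add(Mul(Add(-70, k), S), Mul(S, k)) = Add(Mul(S, Add(-70, k)), Mul(S, k)) = Add(Mul(S, k), Mul(S, Add(-70, k))))
F = Rational(-6243, 366917333) (F = Pow(Add(Mul(2, -249, Add(-35, 153)), Mul(53681, Pow(-6243, -1))), -1) = Pow(Add(Mul(2, -249, 118), Mul(53681, Rational(-1, 6243))), -1) = Pow(Add(-58764, Rational(-53681, 6243)), -1) = Pow(Rational(-366917333, 6243), -1) = Rational(-6243, 366917333) ≈ -1.7015e-5)
Pow(F, -1) = Pow(Rational(-6243, 366917333), -1) = Rational(-366917333, 6243)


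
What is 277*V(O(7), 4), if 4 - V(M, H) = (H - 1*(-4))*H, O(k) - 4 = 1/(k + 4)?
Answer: -7756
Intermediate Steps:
O(k) = 4 + 1/(4 + k) (O(k) = 4 + 1/(k + 4) = 4 + 1/(4 + k))
V(M, H) = 4 - H*(4 + H) (V(M, H) = 4 - (H - 1*(-4))*H = 4 - (H + 4)*H = 4 - (4 + H)*H = 4 - H*(4 + H))
277*V(O(7), 4) = 277*(4 - 1*4**2 - 4*4) = 277*(4 - 1*16 - 16) = 277*(4 - 16 - 16) = 277*(-28) = -7756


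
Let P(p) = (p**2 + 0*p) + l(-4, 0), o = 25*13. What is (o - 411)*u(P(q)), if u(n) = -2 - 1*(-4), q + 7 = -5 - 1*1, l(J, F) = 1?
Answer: -172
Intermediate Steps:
o = 325
q = -13 (q = -7 + (-5 - 1*1) = -7 + (-5 - 1) = -7 - 6 = -13)
P(p) = 1 + p**2 (P(p) = (p**2 + 0*p) + 1 = (p**2 + 0) + 1 = p**2 + 1 = 1 + p**2)
u(n) = 2 (u(n) = -2 + 4 = 2)
(o - 411)*u(P(q)) = (325 - 411)*2 = -86*2 = -172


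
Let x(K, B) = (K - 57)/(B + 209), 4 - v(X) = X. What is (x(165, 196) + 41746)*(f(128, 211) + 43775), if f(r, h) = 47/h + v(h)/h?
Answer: 1156751268962/633 ≈ 1.8274e+9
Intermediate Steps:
v(X) = 4 - X
x(K, B) = (-57 + K)/(209 + B)
f(r, h) = 47/h + (4 - h)/h
(x(165, 196) + 41746)*(f(128, 211) + 43775) = ((-57 + 165)/(209 + 196) + 41746)*((51 - 1*211)/211 + 43775) = (108/405 + 41746)*((51 - 211)/211 + 43775) = ((1/405)*108 + 41746)*((1/211)*(-160) + 43775) = (4/15 + 41746)*(-160/211 + 43775) = (626194/15)*(9236365/211) = 1156751268962/633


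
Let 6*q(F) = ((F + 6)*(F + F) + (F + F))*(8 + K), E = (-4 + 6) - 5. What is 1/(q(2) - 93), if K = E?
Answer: -1/63 ≈ -0.015873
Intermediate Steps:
E = -3 (E = 2 - 5 = -3)
K = -3
q(F) = 5*F/3 + 5*F*(6 + F)/3 (q(F) = (((F + 6)*(F + F) + (F + F))*(8 - 3))/6 = (((6 + F)*(2*F) + 2*F)*5)/6 = ((2*F*(6 + F) + 2*F)*5)/6 = ((2*F + 2*F*(6 + F))*5)/6 = (10*F + 10*F*(6 + F))/6 = 5*F/3 + 5*F*(6 + F)/3)
1/(q(2) - 93) = 1/((5/3)*2*(7 + 2) - 93) = 1/((5/3)*2*9 - 93) = 1/(30 - 93) = 1/(-63) = -1/63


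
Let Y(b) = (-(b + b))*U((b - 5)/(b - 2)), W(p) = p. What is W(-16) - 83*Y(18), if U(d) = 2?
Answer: 5960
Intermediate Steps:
Y(b) = -4*b (Y(b) = -(b + b)*2 = -2*b*2 = -4*b)
W(-16) - 83*Y(18) = -16 - (-332)*18 = -16 - 83*(-72) = -16 + 5976 = 5960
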